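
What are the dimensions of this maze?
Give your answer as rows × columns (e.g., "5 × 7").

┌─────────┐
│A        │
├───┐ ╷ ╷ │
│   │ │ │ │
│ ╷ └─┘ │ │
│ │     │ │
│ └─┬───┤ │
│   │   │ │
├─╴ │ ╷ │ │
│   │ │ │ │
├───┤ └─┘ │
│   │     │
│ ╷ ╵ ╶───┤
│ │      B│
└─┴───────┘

Counting the maze dimensions:
Rows (vertical): 7
Columns (horizontal): 5
Dimensions: 7 × 5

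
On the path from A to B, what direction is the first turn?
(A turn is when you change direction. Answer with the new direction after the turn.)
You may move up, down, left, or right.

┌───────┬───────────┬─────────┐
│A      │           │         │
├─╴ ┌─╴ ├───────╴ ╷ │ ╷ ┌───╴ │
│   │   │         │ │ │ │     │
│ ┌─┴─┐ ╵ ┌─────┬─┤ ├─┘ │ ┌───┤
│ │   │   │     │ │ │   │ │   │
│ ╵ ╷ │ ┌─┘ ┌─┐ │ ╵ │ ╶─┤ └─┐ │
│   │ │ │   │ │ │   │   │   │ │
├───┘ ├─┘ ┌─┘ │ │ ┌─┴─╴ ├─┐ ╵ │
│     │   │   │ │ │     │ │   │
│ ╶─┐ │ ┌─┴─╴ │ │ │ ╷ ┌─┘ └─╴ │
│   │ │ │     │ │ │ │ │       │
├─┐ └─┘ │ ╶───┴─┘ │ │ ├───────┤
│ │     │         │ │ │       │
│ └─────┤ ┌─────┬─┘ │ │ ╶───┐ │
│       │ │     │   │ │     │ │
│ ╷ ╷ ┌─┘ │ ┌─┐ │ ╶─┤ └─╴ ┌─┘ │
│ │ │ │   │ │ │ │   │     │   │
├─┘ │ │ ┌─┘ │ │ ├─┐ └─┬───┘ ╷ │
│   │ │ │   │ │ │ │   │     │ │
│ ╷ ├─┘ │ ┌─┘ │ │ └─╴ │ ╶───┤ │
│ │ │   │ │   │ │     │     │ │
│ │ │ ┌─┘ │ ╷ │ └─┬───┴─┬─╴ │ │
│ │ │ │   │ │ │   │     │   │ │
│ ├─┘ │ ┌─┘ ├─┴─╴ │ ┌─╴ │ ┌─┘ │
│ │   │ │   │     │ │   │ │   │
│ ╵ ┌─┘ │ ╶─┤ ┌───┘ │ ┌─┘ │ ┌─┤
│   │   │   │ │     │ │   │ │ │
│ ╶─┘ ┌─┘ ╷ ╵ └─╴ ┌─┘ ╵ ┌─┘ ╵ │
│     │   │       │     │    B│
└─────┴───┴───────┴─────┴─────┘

Directions: right, right, right, down, down, right, up, right, right, right, right, up, right, down, down, down, left, down, down, down, left, left, left, left, down, down, left, down, down, left, down, down, left, down, left, down, right, right, up, right, up, up, right, up, up, right, up, up, right, right, down, down, down, down, right, down, left, left, down, down, right, right, up, right, up, up, right, right, down, left, down, down, right, up, right, up, up, right, up, left, left, up, right, right, up, right, down, down, down, down, left, down, down, right
First turn direction: down

Solution:

┌───────┬───────────┬─────────┐
│A → → ↓│        ↱ ↓│         │
├─╴ ┌─╴ ├───────╴ ╷ │ ╷ ┌───╴ │
│   │  ↓│↱ → → → ↑│↓│ │ │     │
│ ┌─┴─┐ ╵ ┌─────┬─┤ ├─┘ │ ┌───┤
│ │   │↳ ↑│     │ │↓│   │ │   │
│ ╵ ╷ │ ┌─┘ ┌─┐ │ ╵ │ ╶─┤ └─┐ │
│   │ │ │   │ │ │↓ ↲│   │   │ │
├───┘ ├─┘ ┌─┘ │ │ ┌─┴─╴ ├─┐ ╵ │
│     │   │   │ │↓│     │ │   │
│ ╶─┐ │ ┌─┴─╴ │ │ │ ╷ ┌─┘ └─╴ │
│   │ │ │     │ │↓│ │ │       │
├─┐ └─┘ │ ╶───┴─┘ │ │ ├───────┤
│ │     │↓ ← ← ← ↲│ │ │       │
│ └─────┤ ┌─────┬─┘ │ │ ╶───┐ │
│       │↓│↱ → ↓│   │ │     │ │
│ ╷ ╷ ┌─┘ │ ┌─┐ │ ╶─┤ └─╴ ┌─┘ │
│ │ │ │↓ ↲│↑│ │↓│   │     │↱ ↓│
├─┘ │ │ ┌─┘ │ │ ├─┐ └─┬───┘ ╷ │
│   │ │↓│↱ ↑│ │↓│ │   │↱ → ↑│↓│
│ ╷ ├─┘ │ ┌─┘ │ │ └─╴ │ ╶───┤ │
│ │ │↓ ↲│↑│   │↓│     │↑ ← ↰│↓│
│ │ │ ┌─┘ │ ╷ │ └─┬───┴─┬─╴ │ │
│ │ │↓│↱ ↑│ │ │↳ ↓│↱ → ↓│↱ ↑│↓│
│ ├─┘ │ ┌─┘ ├─┴─╴ │ ┌─╴ │ ┌─┘ │
│ │↓ ↲│↑│   │↓ ← ↲│↑│↓ ↲│↑│↓ ↲│
│ ╵ ┌─┘ │ ╶─┤ ┌───┘ │ ┌─┘ │ ┌─┤
│↓ ↲│↱ ↑│   │↓│  ↱ ↑│↓│↱ ↑│↓│ │
│ ╶─┘ ┌─┘ ╷ ╵ └─╴ ┌─┘ ╵ ┌─┘ ╵ │
│↳ → ↑│   │  ↳ → ↑│  ↳ ↑│  ↳ B│
└─────┴───┴───────┴─────┴─────┘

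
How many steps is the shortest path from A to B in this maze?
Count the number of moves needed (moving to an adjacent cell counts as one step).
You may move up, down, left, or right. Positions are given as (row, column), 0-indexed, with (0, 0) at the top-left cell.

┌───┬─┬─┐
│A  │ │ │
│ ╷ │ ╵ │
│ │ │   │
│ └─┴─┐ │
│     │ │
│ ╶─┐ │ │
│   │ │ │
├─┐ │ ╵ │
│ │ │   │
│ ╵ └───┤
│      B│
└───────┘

Using BFS to find shortest path:
Start: (0, 0), End: (5, 3)
Path found:
(0,0) → (1,0) → (2,0) → (3,0) → (3,1) → (4,1) → (5,1) → (5,2) → (5,3)
Number of steps: 8

Solution:

┌───┬─┬─┐
│A  │ │ │
│ ╷ │ ╵ │
│↓│ │   │
│ └─┴─┐ │
│↓    │ │
│ ╶─┐ │ │
│↳ ↓│ │ │
├─┐ │ ╵ │
│ │↓│   │
│ ╵ └───┤
│  ↳ → B│
└───────┘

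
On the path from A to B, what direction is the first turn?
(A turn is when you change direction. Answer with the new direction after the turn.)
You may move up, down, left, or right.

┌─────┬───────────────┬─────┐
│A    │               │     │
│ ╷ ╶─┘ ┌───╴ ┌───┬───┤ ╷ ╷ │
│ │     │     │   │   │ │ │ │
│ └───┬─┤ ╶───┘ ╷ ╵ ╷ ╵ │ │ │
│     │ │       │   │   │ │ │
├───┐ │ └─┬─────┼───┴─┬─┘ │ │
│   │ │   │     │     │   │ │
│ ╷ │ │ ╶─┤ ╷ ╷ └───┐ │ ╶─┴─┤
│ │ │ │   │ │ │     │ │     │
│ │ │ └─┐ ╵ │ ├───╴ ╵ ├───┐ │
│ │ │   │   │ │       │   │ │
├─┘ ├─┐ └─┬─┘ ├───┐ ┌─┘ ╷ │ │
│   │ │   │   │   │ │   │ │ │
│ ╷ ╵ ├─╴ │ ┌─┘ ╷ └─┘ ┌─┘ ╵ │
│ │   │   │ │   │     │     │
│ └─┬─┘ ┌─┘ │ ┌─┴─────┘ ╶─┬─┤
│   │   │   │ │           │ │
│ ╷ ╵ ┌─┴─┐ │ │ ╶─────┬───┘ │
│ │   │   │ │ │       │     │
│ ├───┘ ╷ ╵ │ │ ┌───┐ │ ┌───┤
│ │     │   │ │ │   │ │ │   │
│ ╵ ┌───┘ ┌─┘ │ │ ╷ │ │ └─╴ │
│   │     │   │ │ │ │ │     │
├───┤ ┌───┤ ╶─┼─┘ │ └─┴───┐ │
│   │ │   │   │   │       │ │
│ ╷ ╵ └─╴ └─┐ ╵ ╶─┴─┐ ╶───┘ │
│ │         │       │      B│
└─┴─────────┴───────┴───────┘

Directions: right, down, right, right, up, right, right, right, down, left, left, down, right, right, right, up, right, down, right, up, right, down, right, up, up, right, down, down, down, left, down, right, right, down, down, down, left, up, up, left, down, left, down, left, left, up, left, down, left, down, down, down, down, left, down, right, down, right, up, right, up, up, right, down, down, right, down, right, right, right
First turn direction: down

Solution:

┌─────┬───────────────┬─────┐
│A ↓  │↱ → → ↓        │↱ ↓  │
│ ╷ ╶─┘ ┌───╴ ┌───┬───┤ ╷ ╷ │
│ │↳ → ↑│↓ ← ↲│↱ ↓│↱ ↓│↑│↓│ │
│ └───┬─┤ ╶───┘ ╷ ╵ ╷ ╵ │ │ │
│     │ │↳ → → ↑│↳ ↑│↳ ↑│↓│ │
├───┐ │ └─┬─────┼───┴─┬─┘ │ │
│   │ │   │     │     │↓ ↲│ │
│ ╷ │ │ ╶─┤ ╷ ╷ └───┐ │ ╶─┴─┤
│ │ │ │   │ │ │     │ │↳ → ↓│
│ │ │ └─┐ ╵ │ ├───╴ ╵ ├───┐ │
│ │ │   │   │ │       │↓ ↰│↓│
├─┘ ├─┐ └─┬─┘ ├───┐ ┌─┘ ╷ │ │
│   │ │   │   │↓ ↰│ │↓ ↲│↑│↓│
│ ╷ ╵ ├─╴ │ ┌─┘ ╷ └─┘ ┌─┘ ╵ │
│ │   │   │ │↓ ↲│↑ ← ↲│  ↑ ↲│
│ └─┬─┘ ┌─┘ │ ┌─┴─────┘ ╶─┬─┤
│   │   │   │↓│           │ │
│ ╷ ╵ ┌─┴─┐ │ │ ╶─────┬───┘ │
│ │   │   │ │↓│       │     │
│ ├───┘ ╷ ╵ │ │ ┌───┐ │ ┌───┤
│ │     │   │↓│ │↱ ↓│ │ │   │
│ ╵ ┌───┘ ┌─┘ │ │ ╷ │ │ └─╴ │
│   │     │↓ ↲│ │↑│↓│ │     │
├───┤ ┌───┤ ╶─┼─┘ │ └─┴───┐ │
│   │ │   │↳ ↓│↱ ↑│↳ ↓    │ │
│ ╷ ╵ └─╴ └─┐ ╵ ╶─┴─┐ ╶───┘ │
│ │         │↳ ↑    │↳ → → B│
└─┴─────────┴───────┴───────┘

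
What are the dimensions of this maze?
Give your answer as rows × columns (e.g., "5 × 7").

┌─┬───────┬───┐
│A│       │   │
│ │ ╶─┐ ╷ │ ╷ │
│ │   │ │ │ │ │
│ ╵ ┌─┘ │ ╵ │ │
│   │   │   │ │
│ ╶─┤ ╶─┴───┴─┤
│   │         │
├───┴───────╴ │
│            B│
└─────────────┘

Counting the maze dimensions:
Rows (vertical): 5
Columns (horizontal): 7
Dimensions: 5 × 7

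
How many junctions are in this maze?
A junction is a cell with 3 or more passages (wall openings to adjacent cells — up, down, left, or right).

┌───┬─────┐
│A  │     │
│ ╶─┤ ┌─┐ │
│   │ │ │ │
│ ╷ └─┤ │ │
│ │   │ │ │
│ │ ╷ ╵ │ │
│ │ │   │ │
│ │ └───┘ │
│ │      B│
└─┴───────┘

Checking each cell for number of passages:

Junctions found (3+ passages):
  (1, 0): 3 passages
  (2, 1): 3 passages
Total junctions: 2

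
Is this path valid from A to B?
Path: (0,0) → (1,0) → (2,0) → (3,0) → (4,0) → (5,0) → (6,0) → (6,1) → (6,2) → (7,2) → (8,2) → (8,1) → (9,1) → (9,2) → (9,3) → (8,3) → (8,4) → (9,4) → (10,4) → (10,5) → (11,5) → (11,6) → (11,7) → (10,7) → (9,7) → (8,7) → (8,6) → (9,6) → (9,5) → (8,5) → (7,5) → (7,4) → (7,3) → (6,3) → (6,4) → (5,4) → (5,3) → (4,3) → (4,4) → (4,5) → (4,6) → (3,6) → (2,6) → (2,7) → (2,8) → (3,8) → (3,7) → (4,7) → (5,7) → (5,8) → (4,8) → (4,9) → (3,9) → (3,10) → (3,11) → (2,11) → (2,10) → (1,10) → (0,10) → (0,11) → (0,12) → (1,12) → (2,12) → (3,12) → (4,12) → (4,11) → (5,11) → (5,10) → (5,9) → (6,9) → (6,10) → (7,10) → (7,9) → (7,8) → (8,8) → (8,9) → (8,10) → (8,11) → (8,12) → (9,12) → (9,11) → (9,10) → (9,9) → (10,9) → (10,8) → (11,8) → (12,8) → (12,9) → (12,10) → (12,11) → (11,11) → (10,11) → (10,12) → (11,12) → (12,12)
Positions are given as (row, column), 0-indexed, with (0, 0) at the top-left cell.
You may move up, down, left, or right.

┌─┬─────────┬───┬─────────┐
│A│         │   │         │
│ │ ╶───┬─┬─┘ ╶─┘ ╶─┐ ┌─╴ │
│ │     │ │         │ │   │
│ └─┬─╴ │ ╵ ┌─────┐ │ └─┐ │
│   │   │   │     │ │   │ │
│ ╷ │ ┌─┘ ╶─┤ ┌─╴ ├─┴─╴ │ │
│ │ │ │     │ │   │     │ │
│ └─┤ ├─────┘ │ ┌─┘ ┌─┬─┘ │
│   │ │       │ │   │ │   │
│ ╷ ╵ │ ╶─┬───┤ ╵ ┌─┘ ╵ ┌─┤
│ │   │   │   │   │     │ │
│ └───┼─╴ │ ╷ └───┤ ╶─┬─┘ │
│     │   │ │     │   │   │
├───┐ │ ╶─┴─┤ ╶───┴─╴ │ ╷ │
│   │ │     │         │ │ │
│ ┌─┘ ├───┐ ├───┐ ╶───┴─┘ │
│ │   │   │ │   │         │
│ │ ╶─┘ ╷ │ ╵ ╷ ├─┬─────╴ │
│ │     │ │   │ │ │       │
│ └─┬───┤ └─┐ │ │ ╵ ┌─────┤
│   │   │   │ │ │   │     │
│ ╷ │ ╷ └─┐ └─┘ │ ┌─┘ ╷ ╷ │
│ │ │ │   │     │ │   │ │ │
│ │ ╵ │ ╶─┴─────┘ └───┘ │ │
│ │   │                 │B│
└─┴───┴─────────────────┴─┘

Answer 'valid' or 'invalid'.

Checking path validity:
Result: All consecutive moves are passable.

valid

Correct solution:

┌─┬─────────┬───┬─────────┐
│A│         │   │    ↱ → ↓│
│ │ ╶───┬─┬─┘ ╶─┘ ╶─┐ ┌─╴ │
│↓│     │ │         │↑│  ↓│
│ └─┬─╴ │ ╵ ┌─────┐ │ └─┐ │
│↓  │   │   │↱ → ↓│ │↑ ↰│↓│
│ ╷ │ ┌─┘ ╶─┤ ┌─╴ ├─┴─╴ │ │
│↓│ │ │     │↑│↓ ↲│↱ → ↑│↓│
│ └─┤ ├─────┘ │ ┌─┘ ┌─┬─┘ │
│↓  │ │↱ → → ↑│↓│↱ ↑│ │↓ ↲│
│ ╷ ╵ │ ╶─┬───┤ ╵ ┌─┘ ╵ ┌─┤
│↓│   │↑ ↰│   │↳ ↑│↓ ← ↲│ │
│ └───┼─╴ │ ╷ └───┤ ╶─┬─┘ │
│↳ → ↓│↱ ↑│ │     │↳ ↓│   │
├───┐ │ ╶─┴─┤ ╶───┴─╴ │ ╷ │
│   │↓│↑ ← ↰│    ↓ ← ↲│ │ │
│ ┌─┘ ├───┐ ├───┐ ╶───┴─┘ │
│ │↓ ↲│↱ ↓│↑│↓ ↰│↳ → → → ↓│
│ │ ╶─┘ ╷ │ ╵ ╷ ├─┬─────╴ │
│ │↳ → ↑│↓│↑ ↲│↑│ │↓ ← ← ↲│
│ └─┬───┤ └─┐ │ │ ╵ ┌─────┤
│   │   │↳ ↓│ │↑│↓ ↲│  ↱ ↓│
│ ╷ │ ╷ └─┐ └─┘ │ ┌─┘ ╷ ╷ │
│ │ │ │   │↳ → ↑│↓│   │↑│↓│
│ │ ╵ │ ╶─┴─────┘ └───┘ │ │
│ │   │          ↳ → → ↑│B│
└─┴───┴─────────────────┴─┘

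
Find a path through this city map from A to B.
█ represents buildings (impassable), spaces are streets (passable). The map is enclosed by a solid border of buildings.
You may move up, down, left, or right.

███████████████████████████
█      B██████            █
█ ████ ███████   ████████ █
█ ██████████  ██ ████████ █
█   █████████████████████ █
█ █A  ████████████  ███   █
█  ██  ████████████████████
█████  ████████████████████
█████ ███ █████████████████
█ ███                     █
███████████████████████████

Finding the shortest path from A to B:
Movement: cardinal only
Path length: 12 steps
Directions: up → left → left → up → up → up → right → right → right → right → right → right

Solution:

███████████████████████████
█↱→→→→→B██████            █
█↑████ ███████   ████████ █
█↑██████████  ██ ████████ █
█↑←↰█████████████████████ █
█ █A  ████████████  ███   █
█  ██  ████████████████████
█████  ████████████████████
█████ ███ █████████████████
█ ███                     █
███████████████████████████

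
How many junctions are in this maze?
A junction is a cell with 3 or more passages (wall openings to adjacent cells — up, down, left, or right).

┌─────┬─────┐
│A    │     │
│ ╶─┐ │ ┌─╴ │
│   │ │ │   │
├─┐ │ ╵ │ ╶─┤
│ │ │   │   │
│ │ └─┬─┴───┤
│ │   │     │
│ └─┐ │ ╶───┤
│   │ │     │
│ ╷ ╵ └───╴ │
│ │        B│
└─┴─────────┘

Checking each cell for number of passages:

Junctions found (3+ passages):
  (4, 0): 3 passages
  (5, 2): 3 passages
Total junctions: 2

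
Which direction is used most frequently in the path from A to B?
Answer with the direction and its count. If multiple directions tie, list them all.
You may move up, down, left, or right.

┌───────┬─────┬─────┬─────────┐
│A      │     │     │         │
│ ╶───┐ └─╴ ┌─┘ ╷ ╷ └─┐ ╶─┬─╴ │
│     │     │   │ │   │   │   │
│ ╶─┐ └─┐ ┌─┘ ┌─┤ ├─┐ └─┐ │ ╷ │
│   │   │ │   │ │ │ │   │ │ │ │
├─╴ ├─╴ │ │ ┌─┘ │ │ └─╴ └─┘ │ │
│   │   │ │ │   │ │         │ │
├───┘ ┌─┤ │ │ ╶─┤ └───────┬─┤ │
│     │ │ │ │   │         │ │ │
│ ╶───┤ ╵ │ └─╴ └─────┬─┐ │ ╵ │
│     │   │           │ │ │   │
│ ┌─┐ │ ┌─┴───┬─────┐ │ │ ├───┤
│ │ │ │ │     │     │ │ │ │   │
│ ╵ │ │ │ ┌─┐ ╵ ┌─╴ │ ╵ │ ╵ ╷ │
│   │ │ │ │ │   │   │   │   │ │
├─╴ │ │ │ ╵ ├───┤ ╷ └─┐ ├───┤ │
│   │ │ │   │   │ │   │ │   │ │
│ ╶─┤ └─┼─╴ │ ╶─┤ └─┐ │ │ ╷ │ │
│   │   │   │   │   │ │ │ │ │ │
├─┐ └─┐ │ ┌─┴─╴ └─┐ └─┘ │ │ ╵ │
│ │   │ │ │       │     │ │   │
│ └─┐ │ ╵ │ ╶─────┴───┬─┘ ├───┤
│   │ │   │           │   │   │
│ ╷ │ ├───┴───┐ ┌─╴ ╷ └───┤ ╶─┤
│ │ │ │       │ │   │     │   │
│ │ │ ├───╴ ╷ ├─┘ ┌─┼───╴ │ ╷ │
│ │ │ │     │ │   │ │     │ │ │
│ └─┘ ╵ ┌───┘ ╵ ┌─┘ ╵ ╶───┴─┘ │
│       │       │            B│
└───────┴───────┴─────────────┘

Directions: down, right, right, down, right, down, left, down, left, left, down, down, down, right, down, left, down, right, down, right, down, down, down, down, right, up, right, right, up, right, down, down, right, up, right, up, right, up, right, down, right, right, down, left, left, down, right, right, right, right
Counts: {'down': 19, 'right': 20, 'left': 6, 'up': 5}
Most common: right (20 times)

Solution:

┌───────┬─────┬─────┬─────────┐
│A      │     │     │         │
│ ╶───┐ └─╴ ┌─┘ ╷ ╷ └─┐ ╶─┬─╴ │
│↳ → ↓│     │   │ │   │   │   │
│ ╶─┐ └─┐ ┌─┘ ┌─┤ ├─┐ └─┐ │ ╷ │
│   │↳ ↓│ │   │ │ │ │   │ │ │ │
├─╴ ├─╴ │ │ ┌─┘ │ │ └─╴ └─┘ │ │
│   │↓ ↲│ │ │   │ │         │ │
├───┘ ┌─┤ │ │ ╶─┤ └───────┬─┤ │
│↓ ← ↲│ │ │ │   │         │ │ │
│ ╶───┤ ╵ │ └─╴ └─────┬─┐ │ ╵ │
│↓    │   │           │ │ │   │
│ ┌─┐ │ ┌─┴───┬─────┐ │ │ ├───┤
│↓│ │ │ │     │     │ │ │ │   │
│ ╵ │ │ │ ┌─┐ ╵ ┌─╴ │ ╵ │ ╵ ╷ │
│↳ ↓│ │ │ │ │   │   │   │   │ │
├─╴ │ │ │ ╵ ├───┤ ╷ └─┐ ├───┤ │
│↓ ↲│ │ │   │   │ │   │ │   │ │
│ ╶─┤ └─┼─╴ │ ╶─┤ └─┐ │ │ ╷ │ │
│↳ ↓│   │   │   │   │ │ │ │ │ │
├─┐ └─┐ │ ┌─┴─╴ └─┐ └─┘ │ │ ╵ │
│ │↳ ↓│ │ │       │     │ │   │
│ └─┐ │ ╵ │ ╶─────┴───┬─┘ ├───┤
│   │↓│   │        ↱ ↓│   │   │
│ ╷ │ ├───┴───┐ ┌─╴ ╷ └───┤ ╶─┤
│ │ │↓│    ↱ ↓│ │↱ ↑│↳ → ↓│   │
│ │ │ ├───╴ ╷ ├─┘ ┌─┼───╴ │ ╷ │
│ │ │↓│↱ → ↑│↓│↱ ↑│ │↓ ← ↲│ │ │
│ └─┘ ╵ ┌───┘ ╵ ┌─┘ ╵ ╶───┴─┘ │
│    ↳ ↑│    ↳ ↑│    ↳ → → → B│
└───────┴───────┴─────────────┘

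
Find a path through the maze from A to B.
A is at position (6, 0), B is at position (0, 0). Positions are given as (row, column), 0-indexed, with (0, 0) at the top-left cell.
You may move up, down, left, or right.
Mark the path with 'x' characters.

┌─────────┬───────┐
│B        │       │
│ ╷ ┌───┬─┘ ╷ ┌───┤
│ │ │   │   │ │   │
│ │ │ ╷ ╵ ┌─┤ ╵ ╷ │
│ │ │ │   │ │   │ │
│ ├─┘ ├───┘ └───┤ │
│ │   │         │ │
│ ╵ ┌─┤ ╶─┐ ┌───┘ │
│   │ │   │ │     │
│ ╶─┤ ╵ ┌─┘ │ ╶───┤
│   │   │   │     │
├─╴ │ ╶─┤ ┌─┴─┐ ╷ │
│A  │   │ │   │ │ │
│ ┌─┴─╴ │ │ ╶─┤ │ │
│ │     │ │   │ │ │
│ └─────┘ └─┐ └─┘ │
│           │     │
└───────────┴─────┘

Finding the shortest path from (6, 0) to (0, 0):
Path length: 8 steps
Directions: right → up → left → up → up → up → up → up

Solution:

┌─────────┬───────┐
│B        │       │
│ ╷ ┌───┬─┘ ╷ ┌───┤
│x│ │   │   │ │   │
│ │ │ ╷ ╵ ┌─┤ ╵ ╷ │
│x│ │ │   │ │   │ │
│ ├─┘ ├───┘ └───┤ │
│x│   │         │ │
│ ╵ ┌─┤ ╶─┐ ┌───┘ │
│x  │ │   │ │     │
│ ╶─┤ ╵ ┌─┘ │ ╶───┤
│x x│   │   │     │
├─╴ │ ╶─┤ ┌─┴─┐ ╷ │
│A x│   │ │   │ │ │
│ ┌─┴─╴ │ │ ╶─┤ │ │
│ │     │ │   │ │ │
│ └─────┘ └─┐ └─┘ │
│           │     │
└───────────┴─────┘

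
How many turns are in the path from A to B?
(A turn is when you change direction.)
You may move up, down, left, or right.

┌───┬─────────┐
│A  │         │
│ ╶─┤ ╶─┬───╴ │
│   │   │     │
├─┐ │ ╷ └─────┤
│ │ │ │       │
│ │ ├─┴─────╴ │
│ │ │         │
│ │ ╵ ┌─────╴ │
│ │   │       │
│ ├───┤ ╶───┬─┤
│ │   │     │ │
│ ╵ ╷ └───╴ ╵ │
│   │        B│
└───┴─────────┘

Directions: down, right, down, down, down, right, up, right, right, right, right, down, left, left, left, down, right, right, down, right
Number of turns: 11

Solution:

┌───┬─────────┐
│A  │         │
│ ╶─┤ ╶─┬───╴ │
│↳ ↓│   │     │
├─┐ │ ╷ └─────┤
│ │↓│ │       │
│ │ ├─┴─────╴ │
│ │↓│↱ → → → ↓│
│ │ ╵ ┌─────╴ │
│ │↳ ↑│↓ ← ← ↲│
│ ├───┤ ╶───┬─┤
│ │   │↳ → ↓│ │
│ ╵ ╷ └───╴ ╵ │
│   │      ↳ B│
└───┴─────────┘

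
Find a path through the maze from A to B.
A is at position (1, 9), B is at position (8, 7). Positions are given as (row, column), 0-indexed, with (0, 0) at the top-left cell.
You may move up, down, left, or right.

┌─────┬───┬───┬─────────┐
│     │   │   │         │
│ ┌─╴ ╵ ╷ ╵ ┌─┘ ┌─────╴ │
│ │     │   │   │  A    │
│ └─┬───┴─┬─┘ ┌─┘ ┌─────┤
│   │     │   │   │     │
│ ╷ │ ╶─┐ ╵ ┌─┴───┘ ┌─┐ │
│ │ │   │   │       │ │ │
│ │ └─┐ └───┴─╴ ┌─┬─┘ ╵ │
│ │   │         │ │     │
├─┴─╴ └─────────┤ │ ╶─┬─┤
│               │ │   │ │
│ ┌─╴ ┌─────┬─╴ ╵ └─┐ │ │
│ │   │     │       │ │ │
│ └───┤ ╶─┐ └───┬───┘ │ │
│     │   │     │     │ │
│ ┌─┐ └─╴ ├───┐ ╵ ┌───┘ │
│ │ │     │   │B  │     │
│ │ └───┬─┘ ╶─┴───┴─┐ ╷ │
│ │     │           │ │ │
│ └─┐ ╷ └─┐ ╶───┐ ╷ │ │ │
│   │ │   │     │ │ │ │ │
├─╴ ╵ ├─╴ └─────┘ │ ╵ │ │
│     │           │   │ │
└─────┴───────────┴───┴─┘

Finding the shortest path from (1, 9) to (8, 7):
Path length: 41 steps
Directions: right → right → up → left → left → left → left → down → left → down → left → down → left → up → left → left → down → right → down → right → right → right → right → up → right → right → up → right → right → down → down → left → left → down → right → down → down → left → left → down → left

Solution:

┌─────┬───┬───┬─────────┐
│     │   │   │↓ ← ← ← ↰│
│ ┌─╴ ╵ ╷ ╵ ┌─┘ ┌─────╴ │
│ │     │   │↓ ↲│  A → ↑│
│ └─┬───┴─┬─┘ ┌─┘ ┌─────┤
│   │↓ ← ↰│↓ ↲│   │↱ → ↓│
│ ╷ │ ╶─┐ ╵ ┌─┴───┘ ┌─┐ │
│ │ │↳ ↓│↑ ↲│  ↱ → ↑│ │↓│
│ │ └─┐ └───┴─╴ ┌─┬─┘ ╵ │
│ │   │↳ → → → ↑│ │↓ ← ↲│
├─┴─╴ └─────────┤ │ ╶─┬─┤
│               │ │↳ ↓│ │
│ ┌─╴ ┌─────┬─╴ ╵ └─┐ │ │
│ │   │     │       │↓│ │
│ └───┤ ╶─┐ └───┬───┘ │ │
│     │   │     │↓ ← ↲│ │
│ ┌─┐ └─╴ ├───┐ ╵ ┌───┘ │
│ │ │     │   │B ↲│     │
│ │ └───┬─┘ ╶─┴───┴─┐ ╷ │
│ │     │           │ │ │
│ └─┐ ╷ └─┐ ╶───┐ ╷ │ │ │
│   │ │   │     │ │ │ │ │
├─╴ ╵ ├─╴ └─────┘ │ ╵ │ │
│     │           │   │ │
└─────┴───────────┴───┴─┘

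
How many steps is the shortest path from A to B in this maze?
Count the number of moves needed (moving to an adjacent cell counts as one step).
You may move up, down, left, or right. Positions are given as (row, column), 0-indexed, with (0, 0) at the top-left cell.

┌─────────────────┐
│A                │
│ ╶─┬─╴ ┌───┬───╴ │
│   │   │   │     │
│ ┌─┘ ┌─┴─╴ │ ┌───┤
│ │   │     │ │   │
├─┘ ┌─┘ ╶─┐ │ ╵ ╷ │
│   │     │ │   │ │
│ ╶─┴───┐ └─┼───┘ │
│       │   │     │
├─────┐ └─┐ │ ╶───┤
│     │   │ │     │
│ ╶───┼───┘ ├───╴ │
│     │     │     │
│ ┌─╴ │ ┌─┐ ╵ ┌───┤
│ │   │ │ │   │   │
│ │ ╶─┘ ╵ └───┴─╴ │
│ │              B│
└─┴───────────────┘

Using BFS to find shortest path:
Start: (0, 0), End: (8, 8)
Path found:
(0,0) → (0,1) → (0,2) → (0,3) → (0,4) → (0,5) → (0,6) → (0,7) → (0,8) → (1,8) → (1,7) → (1,6) → (2,6) → (3,6) → (3,7) → (2,7) → (2,8) → (3,8) → (4,8) → (4,7) → (4,6) → (5,6) → (5,7) → (5,8) → (6,8) → (6,7) → (6,6) → (7,6) → (7,5) → (6,5) → (6,4) → (6,3) → (7,3) → (8,3) → (8,4) → (8,5) → (8,6) → (8,7) → (8,8)
Number of steps: 38

Solution:

┌─────────────────┐
│A → → → → → → → ↓│
│ ╶─┬─╴ ┌───┬───╴ │
│   │   │   │↓ ← ↲│
│ ┌─┘ ┌─┴─╴ │ ┌───┤
│ │   │     │↓│↱ ↓│
├─┘ ┌─┘ ╶─┐ │ ╵ ╷ │
│   │     │ │↳ ↑│↓│
│ ╶─┴───┐ └─┼───┘ │
│       │   │↓ ← ↲│
├─────┐ └─┐ │ ╶───┤
│     │   │ │↳ → ↓│
│ ╶───┼───┘ ├───╴ │
│     │↓ ← ↰│↓ ← ↲│
│ ┌─╴ │ ┌─┐ ╵ ┌───┤
│ │   │↓│ │↑ ↲│   │
│ │ ╶─┘ ╵ └───┴─╴ │
│ │    ↳ → → → → B│
└─┴───────────────┘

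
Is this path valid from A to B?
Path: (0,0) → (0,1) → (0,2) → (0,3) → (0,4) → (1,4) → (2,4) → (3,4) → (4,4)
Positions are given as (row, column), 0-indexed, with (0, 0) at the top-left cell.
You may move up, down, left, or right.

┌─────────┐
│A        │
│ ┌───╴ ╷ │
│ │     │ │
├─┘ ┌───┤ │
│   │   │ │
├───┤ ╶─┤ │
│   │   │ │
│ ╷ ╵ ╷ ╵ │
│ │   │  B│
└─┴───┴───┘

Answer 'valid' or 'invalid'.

Checking path validity:
Result: All consecutive moves are passable.

valid

Correct solution:

┌─────────┐
│A → → → ↓│
│ ┌───╴ ╷ │
│ │     │↓│
├─┘ ┌───┤ │
│   │   │↓│
├───┤ ╶─┤ │
│   │   │↓│
│ ╷ ╵ ╷ ╵ │
│ │   │  B│
└─┴───┴───┘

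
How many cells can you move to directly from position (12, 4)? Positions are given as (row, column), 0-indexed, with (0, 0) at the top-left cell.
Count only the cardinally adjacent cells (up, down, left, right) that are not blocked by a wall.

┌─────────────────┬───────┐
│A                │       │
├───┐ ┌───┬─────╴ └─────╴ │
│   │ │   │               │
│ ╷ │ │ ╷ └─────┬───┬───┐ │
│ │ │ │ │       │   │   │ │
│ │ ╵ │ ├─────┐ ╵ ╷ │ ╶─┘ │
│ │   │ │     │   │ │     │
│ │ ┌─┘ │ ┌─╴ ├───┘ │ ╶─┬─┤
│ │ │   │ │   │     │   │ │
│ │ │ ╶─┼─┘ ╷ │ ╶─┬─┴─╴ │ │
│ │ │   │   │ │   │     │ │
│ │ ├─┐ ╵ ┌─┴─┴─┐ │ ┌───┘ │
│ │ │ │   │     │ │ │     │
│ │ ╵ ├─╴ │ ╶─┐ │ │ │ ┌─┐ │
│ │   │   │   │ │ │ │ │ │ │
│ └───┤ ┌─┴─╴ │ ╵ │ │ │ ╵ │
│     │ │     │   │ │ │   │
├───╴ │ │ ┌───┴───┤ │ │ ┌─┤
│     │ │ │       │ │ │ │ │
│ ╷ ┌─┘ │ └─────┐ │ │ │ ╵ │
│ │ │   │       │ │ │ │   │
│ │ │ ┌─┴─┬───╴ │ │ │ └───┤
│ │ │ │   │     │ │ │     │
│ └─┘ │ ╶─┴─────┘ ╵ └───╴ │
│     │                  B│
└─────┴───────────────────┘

Checking passable neighbors of (12, 4):
Neighbors: (12, 3), (12, 5)
Count: 2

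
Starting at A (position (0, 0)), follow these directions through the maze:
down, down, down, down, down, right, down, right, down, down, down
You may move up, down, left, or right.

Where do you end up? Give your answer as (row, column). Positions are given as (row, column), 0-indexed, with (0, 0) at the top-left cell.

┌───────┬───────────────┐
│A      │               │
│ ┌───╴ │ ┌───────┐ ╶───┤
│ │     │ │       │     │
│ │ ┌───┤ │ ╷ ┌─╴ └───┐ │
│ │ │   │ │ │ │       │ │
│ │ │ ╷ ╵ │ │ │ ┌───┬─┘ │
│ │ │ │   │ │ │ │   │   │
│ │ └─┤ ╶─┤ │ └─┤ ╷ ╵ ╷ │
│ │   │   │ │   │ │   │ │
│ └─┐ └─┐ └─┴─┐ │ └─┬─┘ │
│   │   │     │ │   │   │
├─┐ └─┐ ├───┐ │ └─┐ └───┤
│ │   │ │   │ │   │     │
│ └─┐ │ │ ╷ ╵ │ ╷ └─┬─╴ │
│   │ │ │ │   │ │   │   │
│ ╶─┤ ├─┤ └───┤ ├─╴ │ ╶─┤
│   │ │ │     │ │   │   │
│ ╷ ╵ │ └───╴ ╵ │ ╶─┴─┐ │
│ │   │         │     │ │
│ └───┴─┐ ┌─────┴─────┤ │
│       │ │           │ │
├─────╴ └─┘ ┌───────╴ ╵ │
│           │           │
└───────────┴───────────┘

Following directions step by step:
Start: (0, 0)
  down: (0, 0) → (1, 0)
  down: (1, 0) → (2, 0)
  down: (2, 0) → (3, 0)
  down: (3, 0) → (4, 0)
  down: (4, 0) → (5, 0)
  right: (5, 0) → (5, 1)
  down: (5, 1) → (6, 1)
  right: (6, 1) → (6, 2)
  down: (6, 2) → (7, 2)
  down: (7, 2) → (8, 2)
  down: (8, 2) → (9, 2)
Final position: (9, 2)

Path taken:

┌───────┬───────────────┐
│A      │               │
│ ┌───╴ │ ┌───────┐ ╶───┤
│↓│     │ │       │     │
│ │ ┌───┤ │ ╷ ┌─╴ └───┐ │
│↓│ │   │ │ │ │       │ │
│ │ │ ╷ ╵ │ │ │ ┌───┬─┘ │
│↓│ │ │   │ │ │ │   │   │
│ │ └─┤ ╶─┤ │ └─┤ ╷ ╵ ╷ │
│↓│   │   │ │   │ │   │ │
│ └─┐ └─┐ └─┴─┐ │ └─┬─┘ │
│↳ ↓│   │     │ │   │   │
├─┐ └─┐ ├───┐ │ └─┐ └───┤
│ │↳ ↓│ │   │ │   │     │
│ └─┐ │ │ ╷ ╵ │ ╷ └─┬─╴ │
│   │↓│ │ │   │ │   │   │
│ ╶─┤ ├─┤ └───┤ ├─╴ │ ╶─┤
│   │↓│ │     │ │   │   │
│ ╷ ╵ │ └───╴ ╵ │ ╶─┴─┐ │
│ │  B│         │     │ │
│ └───┴─┐ ┌─────┴─────┤ │
│       │ │           │ │
├─────╴ └─┘ ┌───────╴ ╵ │
│           │           │
└───────────┴───────────┘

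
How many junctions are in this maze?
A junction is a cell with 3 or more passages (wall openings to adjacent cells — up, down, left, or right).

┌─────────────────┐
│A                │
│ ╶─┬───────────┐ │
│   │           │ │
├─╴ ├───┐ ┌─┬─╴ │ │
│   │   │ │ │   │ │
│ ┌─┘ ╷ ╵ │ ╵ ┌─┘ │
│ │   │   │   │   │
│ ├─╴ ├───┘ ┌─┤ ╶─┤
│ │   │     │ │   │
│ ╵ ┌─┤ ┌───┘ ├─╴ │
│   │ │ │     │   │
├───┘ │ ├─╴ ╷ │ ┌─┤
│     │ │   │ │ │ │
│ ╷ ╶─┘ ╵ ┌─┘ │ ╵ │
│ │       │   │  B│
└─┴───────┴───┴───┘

Checking each cell for number of passages:

Junctions found (3+ passages):
  (1, 4): 3 passages
  (3, 2): 3 passages
  (3, 5): 3 passages
  (5, 5): 3 passages
  (5, 6): 3 passages
  (6, 1): 3 passages
  (7, 3): 3 passages
Total junctions: 7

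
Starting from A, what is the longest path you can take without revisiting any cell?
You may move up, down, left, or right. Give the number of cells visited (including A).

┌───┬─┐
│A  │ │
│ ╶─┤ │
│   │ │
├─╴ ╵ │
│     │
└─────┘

Finding longest simple path using DFS:
Start: (0, 0)
Longest path visits 7 cells
Path: A → down → right → down → right → up → up

Solution:

┌───┬─┐
│A  │B│
│ ╶─┤ │
│↳ ↓│↑│
├─╴ ╵ │
│  ↳ ↑│
└─────┘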